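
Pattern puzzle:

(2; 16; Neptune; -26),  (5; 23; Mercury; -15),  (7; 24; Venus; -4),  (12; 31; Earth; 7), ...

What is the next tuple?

First entry: each term is the sum of the two before it; 2, 5, 7, 12 → 19.
Second entry goes 16, 23, 24, 31 → 32 (alternating steps +7, +1, +7, +1, …).
Planet: Neptune, Mercury, Venus, Earth → Mars (runs through the planets Mercury→Neptune).
Fourth entry goes -26, -15, -4, 7 → 18 (+11 each step).
Combining the parts gives (19; 32; Mars; 18).

(19; 32; Mars; 18)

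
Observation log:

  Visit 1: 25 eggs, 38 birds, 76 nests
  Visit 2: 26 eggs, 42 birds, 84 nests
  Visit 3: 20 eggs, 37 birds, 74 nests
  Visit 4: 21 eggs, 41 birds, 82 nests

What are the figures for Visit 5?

Eggs: 25, 26, 20, 21 → 15 (alternating steps +1, −6, +1, −6, …).
Birds: alternating steps +4, −5, +4, −5, …; 38, 42, 37, 41 → 36.
Nests: always 2 × the birds; 76, 84, 74, 82 → 72.
So the next line is 15 eggs, 36 birds, 72 nests.

15 eggs, 36 birds, 72 nests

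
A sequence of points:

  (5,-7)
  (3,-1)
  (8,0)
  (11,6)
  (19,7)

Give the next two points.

First part goes 5, 3, 8, 11, 19 → 30 → 49 (each term is the sum of the two before it).
For the second part, alternating steps +6, +1, +6, +1, …: -7, -1, 0, 6, 7 → 13 → 14.
Putting the parts together: (30,13) and then (49,14).

(30,13), (49,14)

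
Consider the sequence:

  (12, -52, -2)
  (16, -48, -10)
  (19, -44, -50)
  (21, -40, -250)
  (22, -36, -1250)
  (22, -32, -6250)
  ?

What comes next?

(21, -28, -31250)

First part — differences are 4, 3, 2, … (decreasing by 1 each time): 12, 16, 19, 21, 22, 22 → 21.
Second part: +4 each step; -52, -48, -44, -40, -36, -32 → -28.
Third part: ×5 each step, so -2, -10, -50, -250, -1250, -6250 → -31250.
Combining the parts gives (21, -28, -31250).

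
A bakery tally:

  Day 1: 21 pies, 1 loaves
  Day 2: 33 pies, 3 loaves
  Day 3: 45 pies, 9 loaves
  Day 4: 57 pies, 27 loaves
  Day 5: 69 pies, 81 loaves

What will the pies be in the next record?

81

For the pies, +12 each step: 21, 33, 45, 57, 69 → 81.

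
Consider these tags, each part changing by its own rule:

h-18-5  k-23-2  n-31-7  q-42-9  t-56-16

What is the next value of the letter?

w

For the letter, letters move forward 3 places in the alphabet: h, k, n, q, t → w.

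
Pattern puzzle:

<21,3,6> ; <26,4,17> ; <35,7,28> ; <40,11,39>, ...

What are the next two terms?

For the first component, alternating steps +5, +9, +5, +9, …: 21, 26, 35, 40 → 49 → 54.
Second component goes 3, 4, 7, 11 → 18 → 29 (each term is the sum of the two before it).
Third component: 6, 17, 28, 39 → 50 → 61 (+11 each step).
Putting the parts together: <49,18,50> and then <54,29,61>.

<49,18,50>, <54,29,61>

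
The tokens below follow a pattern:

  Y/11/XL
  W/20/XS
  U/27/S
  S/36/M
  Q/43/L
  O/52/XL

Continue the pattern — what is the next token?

M/59/XS

Letter goes Y, W, U, S, Q, O → M (letters move back 2 places in the alphabet).
Second component goes 11, 20, 27, 36, 43, 52 → 59 (alternating steps +9, +7, +9, +7, …).
For the size, repeats XL → XS → S → M → L: XL, XS, S, M, L, XL → XS.
So the next token is M/59/XS.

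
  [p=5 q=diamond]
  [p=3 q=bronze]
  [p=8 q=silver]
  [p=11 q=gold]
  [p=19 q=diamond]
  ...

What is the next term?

P goes 5, 3, 8, 11, 19 → 30 (each term is the sum of the two before it).
Q: repeats diamond → bronze → silver → gold, so diamond, bronze, silver, gold, diamond → bronze.
So the next term is [p=30 q=bronze].

[p=30 q=bronze]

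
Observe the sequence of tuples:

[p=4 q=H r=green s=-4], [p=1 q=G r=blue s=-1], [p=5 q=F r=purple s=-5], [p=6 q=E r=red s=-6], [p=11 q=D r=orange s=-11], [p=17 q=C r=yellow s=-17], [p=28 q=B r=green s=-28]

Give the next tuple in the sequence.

P: each term is the sum of the two before it, so 4, 1, 5, 6, 11, 17, 28 → 45.
Q — letters move back 1 place in the alphabet: H, G, F, E, D, C, B → A.
For the r, repeats green → blue → purple → red → orange → yellow: green, blue, purple, red, orange, yellow, green → blue.
S goes -4, -1, -5, -6, -11, -17, -28 → -45 (always the negative of the p).
Combining the parts gives [p=45 q=A r=blue s=-45].

[p=45 q=A r=blue s=-45]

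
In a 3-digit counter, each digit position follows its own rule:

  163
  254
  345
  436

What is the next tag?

First digit — +1 each step, mod 10: 1, 2, 3, 4 → 5.
Second digit: −1 each step, mod 10, so 6, 5, 4, 3 → 2.
Third digit: +1 each step, mod 10, so 3, 4, 5, 6 → 7.
So the next tag is 527.

527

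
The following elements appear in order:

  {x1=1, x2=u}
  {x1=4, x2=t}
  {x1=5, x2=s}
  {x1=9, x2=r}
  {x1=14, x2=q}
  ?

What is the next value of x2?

p

X1 goes 1, 4, 5, 9, 14 → 23 (each term is the sum of the two before it).
X2: u, t, s, r, q → p (letters move back 1 place in the alphabet).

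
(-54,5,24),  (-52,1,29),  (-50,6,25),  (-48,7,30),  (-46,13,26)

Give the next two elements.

(-44,20,31), (-42,33,27)

First component: +2 each step, so -54, -52, -50, -48, -46 → -44 → -42.
Second component — each term is the sum of the two before it: 5, 1, 6, 7, 13 → 20 → 33.
Third component: alternating steps +5, −4, +5, −4, …; 24, 29, 25, 30, 26 → 31 → 27.
So the next two elements are (-44,20,31) and (-42,33,27).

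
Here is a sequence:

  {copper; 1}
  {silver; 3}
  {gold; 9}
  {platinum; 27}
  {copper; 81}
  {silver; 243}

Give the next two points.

Metal goes copper, silver, gold, platinum, copper, silver → gold → platinum (repeats copper → silver → gold → platinum).
Second value: ×3 each step, so 1, 3, 9, 27, 81, 243 → 729 → 2187.
So the next two points are {gold; 729} and {platinum; 2187}.

{gold; 729}, {platinum; 2187}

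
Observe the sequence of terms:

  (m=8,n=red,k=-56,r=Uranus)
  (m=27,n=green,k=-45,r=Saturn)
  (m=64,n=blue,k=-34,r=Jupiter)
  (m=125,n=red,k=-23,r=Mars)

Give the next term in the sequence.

M goes 8, 27, 64, 125 → 216 (perfect cubes: 2³, 3³, 4³, …).
N — repeats red → green → blue: red, green, blue, red → green.
For the k, +11 each step: -56, -45, -34, -23 → -12.
R: runs backward through the planets Mercury→Neptune, so Uranus, Saturn, Jupiter, Mars → Earth.
Combining the parts gives (m=216,n=green,k=-12,r=Earth).

(m=216,n=green,k=-12,r=Earth)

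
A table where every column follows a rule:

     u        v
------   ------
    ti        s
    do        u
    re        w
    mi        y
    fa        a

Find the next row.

Column u — runs through the solfège scale do→ti: ti, do, re, mi, fa → sol.
Column v: letters move forward 2 places in the alphabet, wrapping Z→A; s, u, w, y, a → c.
Combining the parts gives sol  c.

sol  c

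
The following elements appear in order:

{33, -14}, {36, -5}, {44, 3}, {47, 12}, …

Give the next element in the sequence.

First slot: 33, 36, 44, 47 → 55 (alternating steps +3, +8, +3, +8, …).
Second slot: alternating steps +9, +8, +9, +8, …, so -14, -5, 3, 12 → 20.
So the next element is {55, 20}.

{55, 20}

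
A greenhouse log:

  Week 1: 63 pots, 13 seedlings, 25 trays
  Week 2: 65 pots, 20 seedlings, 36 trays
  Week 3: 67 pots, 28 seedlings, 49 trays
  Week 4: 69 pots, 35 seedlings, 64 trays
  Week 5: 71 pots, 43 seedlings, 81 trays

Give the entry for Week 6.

For the pots, +2 each step: 63, 65, 67, 69, 71 → 73.
Seedlings: alternating steps +7, +8, +7, +8, …, so 13, 20, 28, 35, 43 → 50.
Trays: perfect squares: 5², 6², 7², …; 25, 36, 49, 64, 81 → 100.
Combining the parts gives 73 pots, 50 seedlings, 100 trays.

73 pots, 50 seedlings, 100 trays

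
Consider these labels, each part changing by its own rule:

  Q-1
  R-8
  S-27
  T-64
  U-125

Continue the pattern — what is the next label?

Letter — letters move forward 1 place in the alphabet: Q, R, S, T, U → V.
Second component: perfect cubes: 1³, 2³, 3³, …; 1, 8, 27, 64, 125 → 216.
So the next label is V-216.

V-216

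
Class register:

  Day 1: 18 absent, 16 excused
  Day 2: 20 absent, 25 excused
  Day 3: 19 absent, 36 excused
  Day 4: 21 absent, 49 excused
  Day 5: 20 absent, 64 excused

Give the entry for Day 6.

Absent: alternating steps +2, −1, +2, −1, …; 18, 20, 19, 21, 20 → 22.
Excused goes 16, 25, 36, 49, 64 → 81 (perfect squares: 4², 5², 6², …).
Combining the parts gives 22 absent, 81 excused.

22 absent, 81 excused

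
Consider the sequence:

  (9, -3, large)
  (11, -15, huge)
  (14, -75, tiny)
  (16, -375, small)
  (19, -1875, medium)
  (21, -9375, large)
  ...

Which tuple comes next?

(24, -46875, huge)

First part: alternating steps +2, +3, +2, +3, …, so 9, 11, 14, 16, 19, 21 → 24.
Second part — ×5 each step: -3, -15, -75, -375, -1875, -9375 → -46875.
Size — repeats large → huge → tiny → small → medium: large, huge, tiny, small, medium, large → huge.
Combining the parts gives (24, -46875, huge).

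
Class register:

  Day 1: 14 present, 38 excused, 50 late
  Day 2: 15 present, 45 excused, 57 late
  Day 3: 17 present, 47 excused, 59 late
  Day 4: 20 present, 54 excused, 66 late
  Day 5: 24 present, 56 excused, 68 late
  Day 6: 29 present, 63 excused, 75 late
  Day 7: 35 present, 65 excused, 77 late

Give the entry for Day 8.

Present goes 14, 15, 17, 20, 24, 29, 35 → 42 (differences are 1, 2, 3, … (increasing by 1 each time)).
Excused: alternating steps +7, +2, +7, +2, …, so 38, 45, 47, 54, 56, 63, 65 → 72.
Late: always 12 more than the excused, so 50, 57, 59, 66, 68, 75, 77 → 84.
Combining the parts gives 42 present, 72 excused, 84 late.

42 present, 72 excused, 84 late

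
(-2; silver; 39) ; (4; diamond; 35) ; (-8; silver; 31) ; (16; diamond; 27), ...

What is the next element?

First value goes -2, 4, -8, 16 → -32 (×(-2) each step).
For the rank, alternates silver ↔ diamond: silver, diamond, silver, diamond → silver.
For the third value, −4 each step: 39, 35, 31, 27 → 23.
So the next element is (-32; silver; 23).

(-32; silver; 23)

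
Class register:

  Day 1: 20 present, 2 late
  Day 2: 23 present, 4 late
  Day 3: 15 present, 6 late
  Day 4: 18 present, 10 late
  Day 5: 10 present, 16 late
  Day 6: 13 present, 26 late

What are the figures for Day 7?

Present — alternating steps +3, −8, +3, −8, …: 20, 23, 15, 18, 10, 13 → 5.
Late: each term is the sum of the two before it, so 2, 4, 6, 10, 16, 26 → 42.
Putting it together: 5 present, 42 late.

5 present, 42 late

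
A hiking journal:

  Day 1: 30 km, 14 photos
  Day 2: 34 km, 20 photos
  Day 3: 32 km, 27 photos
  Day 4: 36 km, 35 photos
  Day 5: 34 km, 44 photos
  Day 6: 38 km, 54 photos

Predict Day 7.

36 km, 65 photos

Km: alternating steps +4, −2, +4, −2, …, so 30, 34, 32, 36, 34, 38 → 36.
Photos: 14, 20, 27, 35, 44, 54 → 65 (differences are 6, 7, 8, … (increasing by 1 each time)).
Combining the parts gives 36 km, 65 photos.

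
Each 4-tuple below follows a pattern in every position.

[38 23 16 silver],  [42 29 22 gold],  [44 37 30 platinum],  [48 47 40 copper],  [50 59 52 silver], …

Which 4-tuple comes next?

For the first part, alternating steps +4, +2, +4, +2, …: 38, 42, 44, 48, 50 → 54.
Second part: differences are 6, 8, 10, … (increasing by 2 each time); 23, 29, 37, 47, 59 → 73.
Third part: always 7 less than the second part; 16, 22, 30, 40, 52 → 66.
Metal: silver, gold, platinum, copper, silver → gold (repeats silver → gold → platinum → copper).
So the next 4-tuple is [54 73 66 gold].

[54 73 66 gold]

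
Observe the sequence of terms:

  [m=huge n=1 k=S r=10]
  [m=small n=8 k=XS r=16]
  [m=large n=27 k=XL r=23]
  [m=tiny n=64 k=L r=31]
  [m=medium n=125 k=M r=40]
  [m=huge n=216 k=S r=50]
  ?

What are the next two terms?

For the m, repeats huge → small → large → tiny → medium: huge, small, large, tiny, medium, huge → small → large.
N: 1, 8, 27, 64, 125, 216 → 343 → 512 (perfect cubes: 1³, 2³, 3³, …).
K goes S, XS, XL, L, M, S → XS → XL (repeats S → XS → XL → L → M).
R goes 10, 16, 23, 31, 40, 50 → 61 → 73 (differences are 6, 7, 8, … (increasing by 1 each time)).
So the next two terms are [m=small n=343 k=XS r=61] and [m=large n=512 k=XL r=73].

[m=small n=343 k=XS r=61], [m=large n=512 k=XL r=73]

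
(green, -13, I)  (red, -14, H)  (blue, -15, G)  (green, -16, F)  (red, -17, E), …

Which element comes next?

Colour: repeats green → red → blue, so green, red, blue, green, red → blue.
Second part goes -13, -14, -15, -16, -17 → -18 (−1 each step).
Letter: letters move back 1 place in the alphabet, so I, H, G, F, E → D.
Combining the parts gives (blue, -18, D).

(blue, -18, D)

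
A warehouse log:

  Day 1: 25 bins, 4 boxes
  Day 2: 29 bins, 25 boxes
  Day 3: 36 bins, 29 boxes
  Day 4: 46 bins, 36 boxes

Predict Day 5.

59 bins, 46 boxes

Bins goes 25, 29, 36, 46 → 59 (differences are 4, 7, 10, … (increasing by 3 each time)).
Boxes — always the previous value of the bins: 4, 25, 29, 36 → 46.
Putting it together: 59 bins, 46 boxes.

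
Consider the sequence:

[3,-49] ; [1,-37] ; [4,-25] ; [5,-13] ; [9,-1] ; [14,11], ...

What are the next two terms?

First value — each term is the sum of the two before it: 3, 1, 4, 5, 9, 14 → 23 → 37.
For the second value, +12 each step: -49, -37, -25, -13, -1, 11 → 23 → 35.
Putting the parts together: [23,23] and then [37,35].

[23,23], [37,35]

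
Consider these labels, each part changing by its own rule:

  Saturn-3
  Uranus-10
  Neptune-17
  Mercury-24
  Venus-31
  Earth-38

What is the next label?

Mars-45

Planet: Saturn, Uranus, Neptune, Mercury, Venus, Earth → Mars (runs through the planets Mercury→Neptune).
Second component: +7 each step; 3, 10, 17, 24, 31, 38 → 45.
Combining the parts gives Mars-45.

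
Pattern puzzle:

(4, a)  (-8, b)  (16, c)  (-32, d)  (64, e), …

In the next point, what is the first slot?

-128

First slot: ×(-2) each step; 4, -8, 16, -32, 64 → -128.
Letter: a, b, c, d, e → f (letters move forward 1 place in the alphabet).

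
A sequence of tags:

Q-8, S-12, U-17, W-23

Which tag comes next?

Y-30

Letter goes Q, S, U, W → Y (letters move forward 2 places in the alphabet).
Second component — differences are 4, 5, 6, … (increasing by 1 each time): 8, 12, 17, 23 → 30.
Combining the parts gives Y-30.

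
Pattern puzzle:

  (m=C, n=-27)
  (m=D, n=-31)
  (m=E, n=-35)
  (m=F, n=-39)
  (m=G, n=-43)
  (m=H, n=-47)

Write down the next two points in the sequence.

(m=I, n=-51), (m=J, n=-55)

For the m, letters move forward 1 place in the alphabet: C, D, E, F, G, H → I → J.
N — −4 each step: -27, -31, -35, -39, -43, -47 → -51 → -55.
So the next two points are (m=I, n=-51) and (m=J, n=-55).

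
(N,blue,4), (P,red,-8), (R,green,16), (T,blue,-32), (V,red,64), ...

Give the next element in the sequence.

(X,green,-128)

Letter — letters move forward 2 places in the alphabet: N, P, R, T, V → X.
Colour: blue, red, green, blue, red → green (repeats blue → red → green).
Third value — ×(-2) each step: 4, -8, 16, -32, 64 → -128.
So the next element is (X,green,-128).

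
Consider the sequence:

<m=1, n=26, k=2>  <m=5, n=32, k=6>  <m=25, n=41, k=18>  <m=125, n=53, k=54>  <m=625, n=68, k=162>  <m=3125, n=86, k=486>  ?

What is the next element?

M: 1, 5, 25, 125, 625, 3125 → 15625 (×5 each step).
N: differences are 6, 9, 12, … (increasing by 3 each time), so 26, 32, 41, 53, 68, 86 → 107.
K: ×3 each step, so 2, 6, 18, 54, 162, 486 → 1458.
Putting it together: <m=15625, n=107, k=1458>.

<m=15625, n=107, k=1458>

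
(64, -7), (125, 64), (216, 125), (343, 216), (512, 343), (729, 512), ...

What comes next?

First coordinate: perfect cubes: 4³, 5³, 6³, …, so 64, 125, 216, 343, 512, 729 → 1000.
Second coordinate goes -7, 64, 125, 216, 343, 512 → 729 (always the previous value of the first coordinate).
So the next term is (1000, 729).

(1000, 729)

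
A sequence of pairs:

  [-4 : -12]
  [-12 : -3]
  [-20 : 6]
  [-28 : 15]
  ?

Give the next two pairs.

First component: −8 each step, so -4, -12, -20, -28 → -36 → -44.
Second component: -12, -3, 6, 15 → 24 → 33 (+9 each step).
So the next two pairs are [-36 : 24] and [-44 : 33].

[-36 : 24], [-44 : 33]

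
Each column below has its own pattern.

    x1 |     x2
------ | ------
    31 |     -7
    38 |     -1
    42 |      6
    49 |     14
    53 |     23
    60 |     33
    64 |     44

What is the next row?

71  56

For the column x1, alternating steps +7, +4, +7, +4, …: 31, 38, 42, 49, 53, 60, 64 → 71.
Column x2: differences are 6, 7, 8, … (increasing by 1 each time); -7, -1, 6, 14, 23, 33, 44 → 56.
Combining the parts gives 71  56.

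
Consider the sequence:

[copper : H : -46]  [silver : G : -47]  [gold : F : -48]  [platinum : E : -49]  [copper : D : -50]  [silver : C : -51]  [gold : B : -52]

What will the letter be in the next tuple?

A

Letter: letters move back 1 place in the alphabet; H, G, F, E, D, C, B → A.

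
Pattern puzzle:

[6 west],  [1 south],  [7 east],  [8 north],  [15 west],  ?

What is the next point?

First value: 6, 1, 7, 8, 15 → 23 (each term is the sum of the two before it).
Direction: repeats west → south → east → north, so west, south, east, north, west → south.
Putting it together: [23 south].

[23 south]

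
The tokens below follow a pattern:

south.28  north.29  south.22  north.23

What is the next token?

south.16

Direction — alternates south ↔ north: south, north, south, north → south.
Second component — alternating steps +1, −7, +1, −7, …: 28, 29, 22, 23 → 16.
Putting it together: south.16.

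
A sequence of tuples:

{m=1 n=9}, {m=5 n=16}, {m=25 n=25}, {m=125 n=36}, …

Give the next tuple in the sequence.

{m=625 n=49}

M: 1, 5, 25, 125 → 625 (×5 each step).
N: 9, 16, 25, 36 → 49 (perfect squares: 3², 4², 5², …).
Combining the parts gives {m=625 n=49}.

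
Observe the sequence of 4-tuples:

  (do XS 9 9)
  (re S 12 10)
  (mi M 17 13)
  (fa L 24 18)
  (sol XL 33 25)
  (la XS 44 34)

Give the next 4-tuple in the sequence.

(ti S 57 45)

Note goes do, re, mi, fa, sol, la → ti (runs through the solfège scale do→ti).
Size: repeats XS → S → M → L → XL, so XS, S, M, L, XL, XS → S.
Third slot — differences are 3, 5, 7, … (increasing by 2 each time): 9, 12, 17, 24, 33, 44 → 57.
Fourth slot: 9, 10, 13, 18, 25, 34 → 45 (differences are 1, 3, 5, … (increasing by 2 each time)).
So the next 4-tuple is (ti S 57 45).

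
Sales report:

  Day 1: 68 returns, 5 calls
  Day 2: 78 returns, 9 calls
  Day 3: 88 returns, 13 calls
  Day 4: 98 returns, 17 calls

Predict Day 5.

108 returns, 21 calls

For the returns, +10 each step: 68, 78, 88, 98 → 108.
Calls goes 5, 9, 13, 17 → 21 (+4 each step).
Putting it together: 108 returns, 21 calls.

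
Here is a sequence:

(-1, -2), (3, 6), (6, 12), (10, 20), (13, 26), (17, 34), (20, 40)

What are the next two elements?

For the first value, alternating steps +4, +3, +4, +3, …: -1, 3, 6, 10, 13, 17, 20 → 24 → 27.
Second value: always 2 × the first value; -2, 6, 12, 20, 26, 34, 40 → 48 → 54.
So the next two elements are (24, 48) and (27, 54).

(24, 48), (27, 54)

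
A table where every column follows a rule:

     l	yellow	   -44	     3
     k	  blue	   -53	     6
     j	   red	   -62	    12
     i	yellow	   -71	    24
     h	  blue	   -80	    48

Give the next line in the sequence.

Letter goes l, k, j, i, h → g (letters move back 1 place in the alphabet).
Colour goes yellow, blue, red, yellow, blue → red (repeats yellow → blue → red).
For the third component, −9 each step: -44, -53, -62, -71, -80 → -89.
For the fourth component, ×2 each step: 3, 6, 12, 24, 48 → 96.
Putting it together: g  red  -89  96.

g  red  -89  96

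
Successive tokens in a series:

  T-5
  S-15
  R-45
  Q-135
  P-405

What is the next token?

O-1215

Letter: letters move back 1 place in the alphabet, so T, S, R, Q, P → O.
For the second component, ×3 each step: 5, 15, 45, 135, 405 → 1215.
Putting it together: O-1215.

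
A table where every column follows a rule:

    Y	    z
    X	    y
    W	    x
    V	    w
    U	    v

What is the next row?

T  u

First letter — letters move back 1 place in the alphabet: Y, X, W, V, U → T.
For the second letter, letters move back 1 place in the alphabet: z, y, x, w, v → u.
Combining the parts gives T  u.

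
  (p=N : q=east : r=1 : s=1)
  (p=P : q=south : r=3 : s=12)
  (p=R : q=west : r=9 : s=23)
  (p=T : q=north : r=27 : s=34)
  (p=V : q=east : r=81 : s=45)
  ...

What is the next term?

For the p, letters move forward 2 places in the alphabet: N, P, R, T, V → X.
Q: repeats east → south → west → north, so east, south, west, north, east → south.
R: ×3 each step; 1, 3, 9, 27, 81 → 243.
S — +11 each step: 1, 12, 23, 34, 45 → 56.
Putting it together: (p=X : q=south : r=243 : s=56).

(p=X : q=south : r=243 : s=56)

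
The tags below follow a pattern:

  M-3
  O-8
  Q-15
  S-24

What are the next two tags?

U-35 then W-48

Letter: M, O, Q, S → U → W (letters move forward 2 places in the alphabet).
Second component: differences are 5, 7, 9, … (increasing by 2 each time), so 3, 8, 15, 24 → 35 → 48.
So the next two tags are U-35 and W-48.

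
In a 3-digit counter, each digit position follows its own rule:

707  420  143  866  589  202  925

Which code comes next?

648

First digit — −3 each step, mod 10: 7, 4, 1, 8, 5, 2, 9 → 6.
Second digit — +2 each step, mod 10: 0, 2, 4, 6, 8, 0, 2 → 4.
Third digit: +3 each step, mod 10, so 7, 0, 3, 6, 9, 2, 5 → 8.
Combining the parts gives 648.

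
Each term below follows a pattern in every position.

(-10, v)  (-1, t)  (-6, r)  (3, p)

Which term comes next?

First component: alternating steps +9, −5, +9, −5, …; -10, -1, -6, 3 → -2.
Letter: v, t, r, p → n (letters move back 2 places in the alphabet).
So the next term is (-2, n).

(-2, n)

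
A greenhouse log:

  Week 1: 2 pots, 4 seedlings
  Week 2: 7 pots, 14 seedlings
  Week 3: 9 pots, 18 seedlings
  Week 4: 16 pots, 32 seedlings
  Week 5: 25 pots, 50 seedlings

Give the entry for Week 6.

41 pots, 82 seedlings

For the pots, each term is the sum of the two before it: 2, 7, 9, 16, 25 → 41.
Seedlings: always 2 × the pots, so 4, 14, 18, 32, 50 → 82.
So the next line is 41 pots, 82 seedlings.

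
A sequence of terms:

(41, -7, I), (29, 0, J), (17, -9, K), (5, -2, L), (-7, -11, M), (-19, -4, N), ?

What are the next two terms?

(-31, -13, O), (-43, -6, P)

First value goes 41, 29, 17, 5, -7, -19 → -31 → -43 (−12 each step).
For the second value, alternating steps +7, −9, +7, −9, …: -7, 0, -9, -2, -11, -4 → -13 → -6.
Letter: letters move forward 1 place in the alphabet; I, J, K, L, M, N → O → P.
Putting the parts together: (-31, -13, O) and then (-43, -6, P).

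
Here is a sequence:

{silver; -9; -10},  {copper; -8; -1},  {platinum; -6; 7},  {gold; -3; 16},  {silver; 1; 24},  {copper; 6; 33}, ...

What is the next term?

Metal goes silver, copper, platinum, gold, silver, copper → platinum (repeats silver → copper → platinum → gold).
Second value: differences are 1, 2, 3, … (increasing by 1 each time); -9, -8, -6, -3, 1, 6 → 12.
Third value: alternating steps +9, +8, +9, +8, …, so -10, -1, 7, 16, 24, 33 → 41.
Putting it together: {platinum; 12; 41}.

{platinum; 12; 41}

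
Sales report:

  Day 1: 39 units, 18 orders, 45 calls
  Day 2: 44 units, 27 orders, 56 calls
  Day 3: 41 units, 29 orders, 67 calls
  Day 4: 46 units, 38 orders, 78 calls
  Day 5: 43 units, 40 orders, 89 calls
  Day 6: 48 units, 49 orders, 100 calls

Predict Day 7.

45 units, 51 orders, 111 calls

Units: alternating steps +5, −3, +5, −3, …; 39, 44, 41, 46, 43, 48 → 45.
Orders: alternating steps +9, +2, +9, +2, …; 18, 27, 29, 38, 40, 49 → 51.
Calls goes 45, 56, 67, 78, 89, 100 → 111 (+11 each step).
Putting it together: 45 units, 51 orders, 111 calls.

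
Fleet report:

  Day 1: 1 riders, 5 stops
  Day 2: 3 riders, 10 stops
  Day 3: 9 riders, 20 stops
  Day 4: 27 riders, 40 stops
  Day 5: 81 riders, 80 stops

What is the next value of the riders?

Riders — ×3 each step: 1, 3, 9, 27, 81 → 243.

243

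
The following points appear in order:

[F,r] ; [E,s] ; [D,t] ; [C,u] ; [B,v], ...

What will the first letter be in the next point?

First letter: letters move back 1 place in the alphabet, so F, E, D, C, B → A.

A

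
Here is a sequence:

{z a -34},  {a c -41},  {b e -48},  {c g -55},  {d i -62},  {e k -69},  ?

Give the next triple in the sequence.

{f m -76}

First letter: z, a, b, c, d, e → f (letters move forward 1 place in the alphabet, wrapping Z→A).
Second letter goes a, c, e, g, i, k → m (letters move forward 2 places in the alphabet).
Third entry: -34, -41, -48, -55, -62, -69 → -76 (−7 each step).
Putting it together: {f m -76}.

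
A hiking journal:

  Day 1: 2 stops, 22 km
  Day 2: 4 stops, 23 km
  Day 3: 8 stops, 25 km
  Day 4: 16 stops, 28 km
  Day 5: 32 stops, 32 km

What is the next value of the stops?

Stops: ×2 each step, so 2, 4, 8, 16, 32 → 64.

64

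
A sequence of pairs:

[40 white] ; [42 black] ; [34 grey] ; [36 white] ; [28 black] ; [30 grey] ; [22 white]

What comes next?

First component — alternating steps +2, −8, +2, −8, …: 40, 42, 34, 36, 28, 30, 22 → 24.
Shade: repeats white → black → grey, so white, black, grey, white, black, grey, white → black.
So the next pair is [24 black].

[24 black]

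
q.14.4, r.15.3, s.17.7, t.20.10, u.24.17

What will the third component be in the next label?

27

Third component: each term is the sum of the two before it, so 4, 3, 7, 10, 17 → 27.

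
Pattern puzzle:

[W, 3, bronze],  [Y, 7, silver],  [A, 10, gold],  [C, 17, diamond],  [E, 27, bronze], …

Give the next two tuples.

Letter: letters move forward 2 places in the alphabet, wrapping Z→A, so W, Y, A, C, E → G → I.
For the second value, each term is the sum of the two before it: 3, 7, 10, 17, 27 → 44 → 71.
Rank: bronze, silver, gold, diamond, bronze → silver → gold (repeats bronze → silver → gold → diamond).
So the next two tuples are [G, 44, silver] and [I, 71, gold].

[G, 44, silver], [I, 71, gold]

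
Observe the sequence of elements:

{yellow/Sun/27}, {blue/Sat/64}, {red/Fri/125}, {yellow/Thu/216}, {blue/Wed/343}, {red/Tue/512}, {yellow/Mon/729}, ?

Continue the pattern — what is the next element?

{blue/Sun/1000}

Colour: repeats yellow → blue → red; yellow, blue, red, yellow, blue, red, yellow → blue.
Day: runs backward through the weekdays Mon→Sun; Sun, Sat, Fri, Thu, Wed, Tue, Mon → Sun.
Third slot: perfect cubes: 3³, 4³, 5³, …, so 27, 64, 125, 216, 343, 512, 729 → 1000.
So the next element is {blue/Sun/1000}.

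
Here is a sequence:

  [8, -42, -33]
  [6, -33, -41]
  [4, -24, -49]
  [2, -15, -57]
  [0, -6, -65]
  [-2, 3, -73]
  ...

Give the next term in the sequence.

First part goes 8, 6, 4, 2, 0, -2 → -4 (−2 each step).
Second part: -42, -33, -24, -15, -6, 3 → 12 (+9 each step).
Third part goes -33, -41, -49, -57, -65, -73 → -81 (−8 each step).
Combining the parts gives [-4, 12, -81].

[-4, 12, -81]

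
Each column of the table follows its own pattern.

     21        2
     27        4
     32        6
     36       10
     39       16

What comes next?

41  26

First component: differences are 6, 5, 4, … (decreasing by 1 each time); 21, 27, 32, 36, 39 → 41.
For the second component, each term is the sum of the two before it: 2, 4, 6, 10, 16 → 26.
Putting it together: 41  26.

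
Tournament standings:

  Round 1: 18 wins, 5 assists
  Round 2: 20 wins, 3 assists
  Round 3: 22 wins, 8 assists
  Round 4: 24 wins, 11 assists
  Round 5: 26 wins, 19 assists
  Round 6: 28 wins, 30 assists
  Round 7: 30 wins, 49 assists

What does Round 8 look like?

32 wins, 79 assists

Wins: +2 each step; 18, 20, 22, 24, 26, 28, 30 → 32.
Assists: each term is the sum of the two before it, so 5, 3, 8, 11, 19, 30, 49 → 79.
Combining the parts gives 32 wins, 79 assists.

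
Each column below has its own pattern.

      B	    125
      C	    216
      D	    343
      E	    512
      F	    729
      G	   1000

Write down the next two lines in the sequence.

H  1331; I  1728

Letter goes B, C, D, E, F, G → H → I (letters move forward 1 place in the alphabet).
Second component: perfect cubes: 5³, 6³, 7³, …, so 125, 216, 343, 512, 729, 1000 → 1331 → 1728.
So the next two lines are H  1331 and I  1728.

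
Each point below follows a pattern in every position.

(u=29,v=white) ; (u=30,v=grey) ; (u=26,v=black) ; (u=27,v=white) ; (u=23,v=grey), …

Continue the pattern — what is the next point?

(u=24,v=black)

U: 29, 30, 26, 27, 23 → 24 (alternating steps +1, −4, +1, −4, …).
V: white, grey, black, white, grey → black (repeats white → grey → black).
So the next point is (u=24,v=black).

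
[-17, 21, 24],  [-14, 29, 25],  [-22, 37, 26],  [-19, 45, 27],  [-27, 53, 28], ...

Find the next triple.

[-24, 61, 29]

First part: alternating steps +3, −8, +3, −8, …; -17, -14, -22, -19, -27 → -24.
For the second part, +8 each step: 21, 29, 37, 45, 53 → 61.
Third part: +1 each step, so 24, 25, 26, 27, 28 → 29.
Combining the parts gives [-24, 61, 29].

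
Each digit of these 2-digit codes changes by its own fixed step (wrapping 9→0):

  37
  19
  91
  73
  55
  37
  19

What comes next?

First digit goes 3, 1, 9, 7, 5, 3, 1 → 9 (−2 each step, mod 10).
For the second digit, +2 each step, mod 10: 7, 9, 1, 3, 5, 7, 9 → 1.
Putting it together: 91.

91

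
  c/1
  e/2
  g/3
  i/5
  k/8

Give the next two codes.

Letter — letters move forward 2 places in the alphabet: c, e, g, i, k → m → o.
Second component — each term is the sum of the two before it: 1, 2, 3, 5, 8 → 13 → 21.
So the next two codes are m/13 and o/21.

m/13 then o/21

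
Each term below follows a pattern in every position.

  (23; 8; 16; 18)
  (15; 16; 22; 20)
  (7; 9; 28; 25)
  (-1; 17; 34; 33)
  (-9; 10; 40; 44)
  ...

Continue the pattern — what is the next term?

First slot: −8 each step, so 23, 15, 7, -1, -9 → -17.
Second slot — alternating steps +8, −7, +8, −7, …: 8, 16, 9, 17, 10 → 18.
Third slot — +6 each step: 16, 22, 28, 34, 40 → 46.
For the fourth slot, differences are 2, 5, 8, … (increasing by 3 each time): 18, 20, 25, 33, 44 → 58.
Combining the parts gives (-17; 18; 46; 58).

(-17; 18; 46; 58)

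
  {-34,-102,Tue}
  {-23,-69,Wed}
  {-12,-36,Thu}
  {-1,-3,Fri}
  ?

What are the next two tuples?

First entry goes -34, -23, -12, -1 → 10 → 21 (+11 each step).
For the second entry, always 3 × the first entry: -102, -69, -36, -3 → 30 → 63.
Day — runs through the weekdays Mon→Sun: Tue, Wed, Thu, Fri → Sat → Sun.
So the next two tuples are {10,30,Sat} and {21,63,Sun}.

{10,30,Sat}, {21,63,Sun}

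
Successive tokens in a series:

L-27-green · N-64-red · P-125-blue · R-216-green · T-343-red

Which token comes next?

Letter goes L, N, P, R, T → V (letters move forward 2 places in the alphabet).
Second component goes 27, 64, 125, 216, 343 → 512 (perfect cubes: 3³, 4³, 5³, …).
Colour: repeats green → red → blue, so green, red, blue, green, red → blue.
So the next token is V-512-blue.

V-512-blue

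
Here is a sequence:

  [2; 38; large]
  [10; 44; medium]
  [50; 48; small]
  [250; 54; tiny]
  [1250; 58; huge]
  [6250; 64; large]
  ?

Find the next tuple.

First part — ×5 each step: 2, 10, 50, 250, 1250, 6250 → 31250.
For the second part, alternating steps +6, +4, +6, +4, …: 38, 44, 48, 54, 58, 64 → 68.
Size — repeats large → medium → small → tiny → huge: large, medium, small, tiny, huge, large → medium.
So the next tuple is [31250; 68; medium].

[31250; 68; medium]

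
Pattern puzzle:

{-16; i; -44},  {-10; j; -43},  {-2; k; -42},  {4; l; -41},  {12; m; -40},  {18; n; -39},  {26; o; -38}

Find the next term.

First entry: alternating steps +6, +8, +6, +8, …; -16, -10, -2, 4, 12, 18, 26 → 32.
Letter goes i, j, k, l, m, n, o → p (letters move forward 1 place in the alphabet).
Third entry goes -44, -43, -42, -41, -40, -39, -38 → -37 (+1 each step).
So the next term is {32; p; -37}.

{32; p; -37}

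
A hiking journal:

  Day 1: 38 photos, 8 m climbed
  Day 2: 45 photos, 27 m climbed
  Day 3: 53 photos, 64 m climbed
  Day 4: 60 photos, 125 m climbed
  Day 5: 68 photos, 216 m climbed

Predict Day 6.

75 photos, 343 m climbed

Photos goes 38, 45, 53, 60, 68 → 75 (alternating steps +7, +8, +7, +8, …).
M climbed: perfect cubes: 2³, 3³, 4³, …, so 8, 27, 64, 125, 216 → 343.
Putting it together: 75 photos, 343 m climbed.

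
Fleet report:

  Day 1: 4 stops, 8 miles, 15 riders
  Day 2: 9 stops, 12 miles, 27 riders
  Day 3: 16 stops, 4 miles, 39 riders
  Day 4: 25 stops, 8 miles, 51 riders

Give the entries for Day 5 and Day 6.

36 stops, 0 miles, 63 riders; 49 stops, 4 miles, 75 riders

Stops: perfect squares: 2², 3², 4², …; 4, 9, 16, 25 → 36 → 49.
Miles: 8, 12, 4, 8 → 0 → 4 (alternating steps +4, −8, +4, −8, …).
Riders — +12 each step: 15, 27, 39, 51 → 63 → 75.
So the next two rows are 36 stops, 0 miles, 63 riders and 49 stops, 4 miles, 75 riders.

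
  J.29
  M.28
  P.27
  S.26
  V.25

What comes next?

Y.24

Letter goes J, M, P, S, V → Y (letters move forward 3 places in the alphabet).
Second component: −1 each step, so 29, 28, 27, 26, 25 → 24.
Combining the parts gives Y.24.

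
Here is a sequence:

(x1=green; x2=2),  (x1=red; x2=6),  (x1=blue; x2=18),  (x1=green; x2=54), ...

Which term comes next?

(x1=red; x2=162)

X1: repeats green → red → blue, so green, red, blue, green → red.
For the x2, ×3 each step: 2, 6, 18, 54 → 162.
Combining the parts gives (x1=red; x2=162).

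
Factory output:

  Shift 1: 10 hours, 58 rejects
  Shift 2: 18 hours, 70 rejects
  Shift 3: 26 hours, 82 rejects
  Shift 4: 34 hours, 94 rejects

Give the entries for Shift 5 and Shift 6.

Hours — +8 each step: 10, 18, 26, 34 → 42 → 50.
Rejects: +12 each step, so 58, 70, 82, 94 → 106 → 118.
So the next two rows are 42 hours, 106 rejects and 50 hours, 118 rejects.

42 hours, 106 rejects; 50 hours, 118 rejects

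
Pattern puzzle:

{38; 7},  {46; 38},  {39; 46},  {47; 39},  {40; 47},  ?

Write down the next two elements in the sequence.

For the first coordinate, alternating steps +8, −7, +8, −7, …: 38, 46, 39, 47, 40 → 48 → 41.
Second coordinate: always the previous value of the first coordinate; 7, 38, 46, 39, 47 → 40 → 48.
Putting the parts together: {48; 40} and then {41; 48}.

{48; 40}, {41; 48}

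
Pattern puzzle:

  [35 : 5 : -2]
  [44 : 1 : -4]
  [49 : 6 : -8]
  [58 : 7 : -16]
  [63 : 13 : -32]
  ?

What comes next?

First coordinate goes 35, 44, 49, 58, 63 → 72 (alternating steps +9, +5, +9, +5, …).
Second coordinate: 5, 1, 6, 7, 13 → 20 (each term is the sum of the two before it).
Third coordinate — ×2 each step: -2, -4, -8, -16, -32 → -64.
Putting it together: [72 : 20 : -64].

[72 : 20 : -64]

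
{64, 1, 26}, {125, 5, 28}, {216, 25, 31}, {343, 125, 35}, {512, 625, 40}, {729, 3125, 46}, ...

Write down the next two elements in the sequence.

First entry: 64, 125, 216, 343, 512, 729 → 1000 → 1331 (perfect cubes: 4³, 5³, 6³, …).
Second entry: ×5 each step; 1, 5, 25, 125, 625, 3125 → 15625 → 78125.
For the third entry, differences are 2, 3, 4, … (increasing by 1 each time): 26, 28, 31, 35, 40, 46 → 53 → 61.
Putting the parts together: {1000, 15625, 53} and then {1331, 78125, 61}.

{1000, 15625, 53}, {1331, 78125, 61}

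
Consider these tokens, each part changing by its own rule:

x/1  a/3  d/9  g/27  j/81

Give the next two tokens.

m/243, p/729

For the letter, letters move forward 3 places in the alphabet, wrapping Z→A: x, a, d, g, j → m → p.
For the second component, ×3 each step: 1, 3, 9, 27, 81 → 243 → 729.
Putting the parts together: m/243 and then p/729.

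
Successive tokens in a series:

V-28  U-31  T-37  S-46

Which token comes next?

Letter: letters move back 1 place in the alphabet; V, U, T, S → R.
Second component: differences are 3, 6, 9, … (increasing by 3 each time); 28, 31, 37, 46 → 58.
So the next token is R-58.

R-58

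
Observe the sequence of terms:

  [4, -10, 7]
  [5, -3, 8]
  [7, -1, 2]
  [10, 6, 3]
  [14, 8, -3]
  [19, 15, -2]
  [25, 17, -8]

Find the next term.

[32, 24, -7]

First value: 4, 5, 7, 10, 14, 19, 25 → 32 (differences are 1, 2, 3, … (increasing by 1 each time)).
Second value: -10, -3, -1, 6, 8, 15, 17 → 24 (alternating steps +7, +2, +7, +2, …).
Third value — alternating steps +1, −6, +1, −6, …: 7, 8, 2, 3, -3, -2, -8 → -7.
Combining the parts gives [32, 24, -7].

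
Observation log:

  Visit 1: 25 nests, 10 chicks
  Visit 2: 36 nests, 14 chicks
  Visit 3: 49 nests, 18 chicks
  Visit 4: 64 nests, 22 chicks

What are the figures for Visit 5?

Nests — perfect squares: 5², 6², 7², …: 25, 36, 49, 64 → 81.
Chicks: 10, 14, 18, 22 → 26 (+4 each step).
So the next row is 81 nests, 26 chicks.

81 nests, 26 chicks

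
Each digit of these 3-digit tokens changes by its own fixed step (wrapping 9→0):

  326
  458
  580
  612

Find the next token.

744

First digit: +1 each step, mod 10; 3, 4, 5, 6 → 7.
Second digit goes 2, 5, 8, 1 → 4 (+3 each step, mod 10).
Third digit goes 6, 8, 0, 2 → 4 (+2 each step, mod 10).
So the next token is 744.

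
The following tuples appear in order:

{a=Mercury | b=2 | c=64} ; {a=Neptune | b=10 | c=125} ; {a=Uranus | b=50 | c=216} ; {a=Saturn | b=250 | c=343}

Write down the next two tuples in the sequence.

A goes Mercury, Neptune, Uranus, Saturn → Jupiter → Mars (runs backward through the planets Mercury→Neptune).
B goes 2, 10, 50, 250 → 1250 → 6250 (×5 each step).
C: perfect cubes: 4³, 5³, 6³, …, so 64, 125, 216, 343 → 512 → 729.
Putting the parts together: {a=Jupiter | b=1250 | c=512} and then {a=Mars | b=6250 | c=729}.

{a=Jupiter | b=1250 | c=512}, {a=Mars | b=6250 | c=729}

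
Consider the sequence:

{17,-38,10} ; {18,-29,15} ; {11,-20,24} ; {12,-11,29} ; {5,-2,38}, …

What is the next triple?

{6,7,43}

First component: 17, 18, 11, 12, 5 → 6 (alternating steps +1, −7, +1, −7, …).
Second component: +9 each step, so -38, -29, -20, -11, -2 → 7.
Third component: alternating steps +5, +9, +5, +9, …, so 10, 15, 24, 29, 38 → 43.
Putting it together: {6,7,43}.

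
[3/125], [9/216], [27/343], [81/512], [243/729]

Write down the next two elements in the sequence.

[729/1000], [2187/1331]

First entry: 3, 9, 27, 81, 243 → 729 → 2187 (×3 each step).
Second entry: perfect cubes: 5³, 6³, 7³, …; 125, 216, 343, 512, 729 → 1000 → 1331.
So the next two elements are [729/1000] and [2187/1331].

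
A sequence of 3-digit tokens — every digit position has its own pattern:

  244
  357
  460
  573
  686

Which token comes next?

799

For the first digit, +1 each step, mod 10: 2, 3, 4, 5, 6 → 7.
Second digit: +1 each step, mod 10; 4, 5, 6, 7, 8 → 9.
Third digit: 4, 7, 0, 3, 6 → 9 (+3 each step, mod 10).
Putting it together: 799.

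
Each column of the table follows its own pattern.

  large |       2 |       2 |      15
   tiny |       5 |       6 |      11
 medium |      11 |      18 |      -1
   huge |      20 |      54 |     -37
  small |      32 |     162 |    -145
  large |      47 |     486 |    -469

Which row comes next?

Size: repeats large → tiny → medium → huge → small, so large, tiny, medium, huge, small, large → tiny.
Second component: 2, 5, 11, 20, 32, 47 → 65 (differences are 3, 6, 9, … (increasing by 3 each time)).
Third component: 2, 6, 18, 54, 162, 486 → 1458 (×3 each step).
Fourth component: together with the third component always sums to 17; 15, 11, -1, -37, -145, -469 → -1441.
So the next row is tiny  65  1458  -1441.

tiny  65  1458  -1441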